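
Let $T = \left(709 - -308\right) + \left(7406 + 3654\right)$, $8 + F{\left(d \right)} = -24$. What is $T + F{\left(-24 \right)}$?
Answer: $12045$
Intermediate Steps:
$F{\left(d \right)} = -32$ ($F{\left(d \right)} = -8 - 24 = -32$)
$T = 12077$ ($T = \left(709 + \left(-4866 + 5174\right)\right) + 11060 = \left(709 + 308\right) + 11060 = 1017 + 11060 = 12077$)
$T + F{\left(-24 \right)} = 12077 - 32 = 12045$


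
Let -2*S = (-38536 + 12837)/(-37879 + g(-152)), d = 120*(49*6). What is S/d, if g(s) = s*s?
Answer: -25699/1042524000 ≈ -2.4651e-5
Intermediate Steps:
g(s) = s²
d = 35280 (d = 120*294 = 35280)
S = -25699/29550 (S = -(-38536 + 12837)/(2*(-37879 + (-152)²)) = -(-25699)/(2*(-37879 + 23104)) = -(-25699)/(2*(-14775)) = -(-25699)*(-1)/(2*14775) = -½*25699/14775 = -25699/29550 ≈ -0.86968)
S/d = -25699/29550/35280 = -25699/29550*1/35280 = -25699/1042524000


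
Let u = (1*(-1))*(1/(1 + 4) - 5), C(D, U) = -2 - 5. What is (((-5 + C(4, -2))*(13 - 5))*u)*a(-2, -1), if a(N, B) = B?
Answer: 2304/5 ≈ 460.80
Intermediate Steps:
C(D, U) = -7
u = 24/5 (u = -(1/5 - 5) = -(⅕ - 5) = -1*(-24/5) = 24/5 ≈ 4.8000)
(((-5 + C(4, -2))*(13 - 5))*u)*a(-2, -1) = (((-5 - 7)*(13 - 5))*(24/5))*(-1) = (-12*8*(24/5))*(-1) = -96*24/5*(-1) = -2304/5*(-1) = 2304/5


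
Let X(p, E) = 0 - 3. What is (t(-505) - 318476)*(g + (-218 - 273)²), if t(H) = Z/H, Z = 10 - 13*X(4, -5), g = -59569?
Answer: -29192652828648/505 ≈ -5.7807e+10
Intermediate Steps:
X(p, E) = -3
Z = 49 (Z = 10 - 13*(-3) = 10 + 39 = 49)
t(H) = 49/H
(t(-505) - 318476)*(g + (-218 - 273)²) = (49/(-505) - 318476)*(-59569 + (-218 - 273)²) = (49*(-1/505) - 318476)*(-59569 + (-491)²) = (-49/505 - 318476)*(-59569 + 241081) = -160830429/505*181512 = -29192652828648/505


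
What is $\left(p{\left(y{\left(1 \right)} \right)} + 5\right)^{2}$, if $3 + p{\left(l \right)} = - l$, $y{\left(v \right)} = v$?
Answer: $1$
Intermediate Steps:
$p{\left(l \right)} = -3 - l$
$\left(p{\left(y{\left(1 \right)} \right)} + 5\right)^{2} = \left(\left(-3 - 1\right) + 5\right)^{2} = \left(-4 + 5\right)^{2} = 1^{2} = 1$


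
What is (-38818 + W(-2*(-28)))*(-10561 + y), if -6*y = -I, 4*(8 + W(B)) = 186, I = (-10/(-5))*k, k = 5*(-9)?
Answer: 410131992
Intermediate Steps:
k = -45
I = -90 (I = (-10/(-5))*(-45) = -1/5*(-10)*(-45) = 2*(-45) = -90)
W(B) = 77/2 (W(B) = -8 + (1/4)*186 = -8 + 93/2 = 77/2)
y = -15 (y = -(-1)*(-90)/6 = -1/6*90 = -15)
(-38818 + W(-2*(-28)))*(-10561 + y) = (-38818 + 77/2)*(-10561 - 15) = -77559/2*(-10576) = 410131992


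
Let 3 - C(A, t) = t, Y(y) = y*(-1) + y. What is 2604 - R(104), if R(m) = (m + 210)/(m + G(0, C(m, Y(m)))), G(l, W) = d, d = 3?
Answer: 278314/107 ≈ 2601.1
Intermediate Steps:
Y(y) = 0 (Y(y) = -y + y = 0)
C(A, t) = 3 - t
G(l, W) = 3
R(m) = (210 + m)/(3 + m) (R(m) = (m + 210)/(m + 3) = (210 + m)/(3 + m))
2604 - R(104) = 2604 - (210 + 104)/(3 + 104) = 2604 - 314/107 = 278314/107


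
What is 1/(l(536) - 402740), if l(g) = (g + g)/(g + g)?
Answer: -1/402739 ≈ -2.4830e-6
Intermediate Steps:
l(g) = 1 (l(g) = (2*g)/((2*g)) = (2*g)*(1/(2*g)) = 1)
1/(l(536) - 402740) = 1/(1 - 402740) = 1/(-402739) = -1/402739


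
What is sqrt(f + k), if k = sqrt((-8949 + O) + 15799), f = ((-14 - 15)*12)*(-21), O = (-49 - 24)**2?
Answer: sqrt(7308 + sqrt(12179)) ≈ 86.130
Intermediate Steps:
O = 5329 (O = (-73)**2 = 5329)
f = 7308 (f = -29*12*(-21) = -348*(-21) = 7308)
k = sqrt(12179) (k = sqrt((-8949 + 5329) + 15799) = sqrt(-3620 + 15799) = sqrt(12179) ≈ 110.36)
sqrt(f + k) = sqrt(7308 + sqrt(12179))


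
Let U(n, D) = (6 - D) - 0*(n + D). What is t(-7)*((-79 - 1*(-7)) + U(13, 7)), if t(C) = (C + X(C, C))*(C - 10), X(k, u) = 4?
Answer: -3723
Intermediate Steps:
t(C) = (-10 + C)*(4 + C) (t(C) = (C + 4)*(C - 10) = (4 + C)*(-10 + C) = (-10 + C)*(4 + C))
U(n, D) = 6 - D (U(n, D) = (6 - D) - 0*(D + n) = (6 - D) - 1*0 = (6 - D) + 0 = 6 - D)
t(-7)*((-79 - 1*(-7)) + U(13, 7)) = (-40 + (-7)² - 6*(-7))*((-79 - 1*(-7)) + (6 - 1*7)) = (-40 + 49 + 42)*((-79 + 7) + (6 - 7)) = 51*(-72 - 1) = 51*(-73) = -3723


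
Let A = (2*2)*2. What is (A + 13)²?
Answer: 441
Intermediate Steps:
A = 8 (A = 4*2 = 8)
(A + 13)² = (8 + 13)² = 21² = 441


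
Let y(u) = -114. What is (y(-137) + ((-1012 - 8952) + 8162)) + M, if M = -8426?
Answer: -10342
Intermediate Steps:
(y(-137) + ((-1012 - 8952) + 8162)) + M = (-114 + ((-1012 - 8952) + 8162)) - 8426 = (-114 + (-9964 + 8162)) - 8426 = (-114 - 1802) - 8426 = -1916 - 8426 = -10342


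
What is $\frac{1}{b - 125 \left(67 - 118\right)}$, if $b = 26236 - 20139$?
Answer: $\frac{1}{12472} \approx 8.018 \cdot 10^{-5}$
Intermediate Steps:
$b = 6097$
$\frac{1}{b - 125 \left(67 - 118\right)} = \frac{1}{6097 - 125 \left(67 - 118\right)} = \frac{1}{6097 - -6375} = \frac{1}{6097 + 6375} = \frac{1}{12472}$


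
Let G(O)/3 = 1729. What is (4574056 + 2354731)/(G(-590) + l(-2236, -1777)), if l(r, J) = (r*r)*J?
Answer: -6928787/8884454605 ≈ -0.00077988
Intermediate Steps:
l(r, J) = J*r² (l(r, J) = r²*J = J*r²)
G(O) = 5187 (G(O) = 3*1729 = 5187)
(4574056 + 2354731)/(G(-590) + l(-2236, -1777)) = (4574056 + 2354731)/(5187 - 1777*(-2236)²) = 6928787/(5187 - 1777*4999696) = 6928787/(5187 - 8884459792) = 6928787/(-8884454605) = 6928787*(-1/8884454605) = -6928787/8884454605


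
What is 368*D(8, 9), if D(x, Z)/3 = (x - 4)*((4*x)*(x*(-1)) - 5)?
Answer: -1152576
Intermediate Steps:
D(x, Z) = 3*(-5 - 4*x**2)*(-4 + x) (D(x, Z) = 3*((x - 4)*((4*x)*(x*(-1)) - 5)) = 3*((-4 + x)*((4*x)*(-x) - 5)) = 3*((-4 + x)*(-4*x**2 - 5)) = 3*((-4 + x)*(-5 - 4*x**2)) = 3*((-5 - 4*x**2)*(-4 + x)) = 3*(-5 - 4*x**2)*(-4 + x))
368*D(8, 9) = 368*(60 - 15*8 - 12*8**3 + 48*8**2) = 368*(60 - 120 - 12*512 + 48*64) = 368*(60 - 120 - 6144 + 3072) = 368*(-3132) = -1152576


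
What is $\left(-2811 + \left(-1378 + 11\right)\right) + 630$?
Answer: $-3548$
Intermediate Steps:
$\left(-2811 + \left(-1378 + 11\right)\right) + 630 = \left(-2811 - 1367\right) + 630 = -4178 + 630 = -3548$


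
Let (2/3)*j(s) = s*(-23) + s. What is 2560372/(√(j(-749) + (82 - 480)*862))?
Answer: -2560372*I*√318359/318359 ≈ -4537.8*I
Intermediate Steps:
j(s) = -33*s (j(s) = 3*(s*(-23) + s)/2 = 3*(-23*s + s)/2 = 3*(-22*s)/2 = -33*s)
2560372/(√(j(-749) + (82 - 480)*862)) = 2560372/(√(-33*(-749) + (82 - 480)*862)) = 2560372/(√(24717 - 398*862)) = 2560372/(√(24717 - 343076)) = 2560372/(√(-318359)) = 2560372/((I*√318359)) = 2560372*(-I*√318359/318359) = -2560372*I*√318359/318359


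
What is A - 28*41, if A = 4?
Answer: -1144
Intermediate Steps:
A - 28*41 = 4 - 28*41 = 4 - 1148 = -1144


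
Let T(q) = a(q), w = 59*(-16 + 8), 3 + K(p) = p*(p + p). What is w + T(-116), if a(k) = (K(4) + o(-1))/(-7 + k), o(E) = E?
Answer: -58084/123 ≈ -472.23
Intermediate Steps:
K(p) = -3 + 2*p² (K(p) = -3 + p*(p + p) = -3 + p*(2*p) = -3 + 2*p²)
w = -472 (w = 59*(-8) = -472)
a(k) = 28/(-7 + k) (a(k) = ((-3 + 2*4²) - 1)/(-7 + k) = ((-3 + 2*16) - 1)/(-7 + k) = ((-3 + 32) - 1)/(-7 + k) = (29 - 1)/(-7 + k) = 28/(-7 + k))
T(q) = 28/(-7 + q)
w + T(-116) = -472 + 28/(-7 - 116) = -472 + 28/(-123) = -472 + 28*(-1/123) = -472 - 28/123 = -58084/123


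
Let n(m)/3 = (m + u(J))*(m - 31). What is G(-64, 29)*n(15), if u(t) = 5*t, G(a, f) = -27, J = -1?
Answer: 12960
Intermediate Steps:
n(m) = 3*(-31 + m)*(-5 + m) (n(m) = 3*((m + 5*(-1))*(m - 31)) = 3*((m - 5)*(-31 + m)) = 3*((-5 + m)*(-31 + m)) = 3*((-31 + m)*(-5 + m)) = 3*(-31 + m)*(-5 + m))
G(-64, 29)*n(15) = -27*(465 - 108*15 + 3*15²) = -27*(465 - 1620 + 3*225) = -27*(465 - 1620 + 675) = -27*(-480) = 12960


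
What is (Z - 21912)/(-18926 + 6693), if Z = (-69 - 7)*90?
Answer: 28752/12233 ≈ 2.3504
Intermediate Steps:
Z = -6840 (Z = -76*90 = -6840)
(Z - 21912)/(-18926 + 6693) = (-6840 - 21912)/(-18926 + 6693) = -28752/(-12233) = -28752*(-1/12233) = 28752/12233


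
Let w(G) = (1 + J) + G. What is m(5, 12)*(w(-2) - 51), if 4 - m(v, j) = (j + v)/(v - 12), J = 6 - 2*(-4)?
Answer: -1710/7 ≈ -244.29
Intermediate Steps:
J = 14 (J = 6 + 8 = 14)
m(v, j) = 4 - (j + v)/(-12 + v) (m(v, j) = 4 - (j + v)/(v - 12) = 4 - (j + v)/(-12 + v))
w(G) = 15 + G (w(G) = (1 + 14) + G = 15 + G)
m(5, 12)*(w(-2) - 51) = ((-48 - 1*12 + 3*5)/(-12 + 5))*((15 - 2) - 51) = ((-48 - 12 + 15)/(-7))*(13 - 51) = -1/7*(-45)*(-38) = (45/7)*(-38) = -1710/7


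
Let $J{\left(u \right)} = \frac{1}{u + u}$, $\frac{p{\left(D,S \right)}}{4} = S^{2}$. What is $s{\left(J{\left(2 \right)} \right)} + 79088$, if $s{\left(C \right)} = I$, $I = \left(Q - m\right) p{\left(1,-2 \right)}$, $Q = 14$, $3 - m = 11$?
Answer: $79440$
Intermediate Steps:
$m = -8$ ($m = 3 - 11 = -8$)
$p{\left(D,S \right)} = 4 S^{2}$
$J{\left(u \right)} = \frac{1}{2 u}$
$I = 352$ ($I = \left(14 - -8\right) 4 \left(-2\right)^{2} = \left(14 + 8\right) 4 \cdot 4 = 22 \cdot 16 = 352$)
$s{\left(C \right)} = 352$
$s{\left(J{\left(2 \right)} \right)} + 79088 = 352 + 79088 = 79440$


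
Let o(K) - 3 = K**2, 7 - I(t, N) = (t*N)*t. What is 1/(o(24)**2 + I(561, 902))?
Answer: -1/283543094 ≈ -3.5268e-9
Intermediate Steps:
I(t, N) = 7 - N*t**2 (I(t, N) = 7 - t*N*t = 7 - N*t*t = 7 - N*t**2)
o(K) = 3 + K**2
1/(o(24)**2 + I(561, 902)) = 1/((3 + 24**2)**2 + (7 - 1*902*561**2)) = 1/((3 + 576)**2 + (7 - 1*902*314721)) = 1/(579**2 + (7 - 283878342)) = 1/(335241 - 283878335) = 1/(-283543094) = -1/283543094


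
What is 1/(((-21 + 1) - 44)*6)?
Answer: -1/384 ≈ -0.0026042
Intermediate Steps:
1/(((-21 + 1) - 44)*6) = 1/((-20 - 44)*6) = 1/(-64*6) = 1/(-384) = -1/384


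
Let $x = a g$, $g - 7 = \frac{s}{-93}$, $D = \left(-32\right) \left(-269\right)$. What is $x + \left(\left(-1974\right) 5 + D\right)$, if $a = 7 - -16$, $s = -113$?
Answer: $- \frac{99794}{93} \approx -1073.1$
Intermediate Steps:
$D = 8608$
$g = \frac{764}{93}$ ($g = 7 - \frac{113}{-93} = 7 - - \frac{113}{93} = 7 + \frac{113}{93} = \frac{764}{93} \approx 8.2151$)
$a = 23$ ($a = 7 + 16 = 23$)
$x = \frac{17572}{93}$ ($x = 23 \cdot \frac{764}{93} = \frac{17572}{93} \approx 188.95$)
$x + \left(\left(-1974\right) 5 + D\right) = \frac{17572}{93} + \left(\left(-1974\right) 5 + 8608\right) = \frac{17572}{93} + \left(-9870 + 8608\right) = \frac{17572}{93} - 1262 = - \frac{99794}{93}$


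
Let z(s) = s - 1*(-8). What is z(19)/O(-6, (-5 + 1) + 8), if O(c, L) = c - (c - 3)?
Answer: 9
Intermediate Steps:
z(s) = 8 + s (z(s) = s + 8 = 8 + s)
O(c, L) = 3 (O(c, L) = c - (-3 + c) = c + (3 - c) = 3)
z(19)/O(-6, (-5 + 1) + 8) = (8 + 19)/3 = 27*(1/3) = 9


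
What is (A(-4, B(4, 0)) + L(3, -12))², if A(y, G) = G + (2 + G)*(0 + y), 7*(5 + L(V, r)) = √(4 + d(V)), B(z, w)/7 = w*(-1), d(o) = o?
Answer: (91 - √7)²/49 ≈ 159.32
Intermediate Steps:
B(z, w) = -7*w (B(z, w) = 7*(w*(-1)) = 7*(-w) = -7*w)
L(V, r) = -5 + √(4 + V)/7
A(y, G) = G + y*(2 + G) (A(y, G) = G + (2 + G)*y = G + y*(2 + G))
(A(-4, B(4, 0)) + L(3, -12))² = ((-7*0 + 2*(-4) - 7*0*(-4)) + (-5 + √(4 + 3)/7))² = ((0 - 8 + 0*(-4)) + (-5 + √7/7))² = ((0 - 8 + 0) + (-5 + √7/7))² = (-8 + (-5 + √7/7))² = (-13 + √7/7)²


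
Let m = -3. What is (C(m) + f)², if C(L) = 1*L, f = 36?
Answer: 1089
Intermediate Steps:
C(L) = L
(C(m) + f)² = (-3 + 36)² = 33² = 1089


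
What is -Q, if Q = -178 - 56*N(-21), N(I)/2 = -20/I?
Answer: 854/3 ≈ 284.67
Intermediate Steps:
N(I) = -40/I (N(I) = 2*(-20/I) = -40/I)
Q = -854/3 (Q = -178 - (-2240)/(-21) = -178 - (-2240)*(-1)/21 = -178 - 56*40/21 = -178 - 320/3 = -854/3 ≈ -284.67)
-Q = -1*(-854/3) = 854/3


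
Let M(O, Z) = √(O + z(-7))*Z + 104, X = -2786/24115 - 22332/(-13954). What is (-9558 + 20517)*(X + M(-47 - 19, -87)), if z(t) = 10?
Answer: 2137350279312/1848905 - 1906866*I*√14 ≈ 1.156e+6 - 7.1348e+6*I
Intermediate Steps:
X = 35690024/24035765 (X = -2786*1/24115 - 22332*(-1/13954) = -398/3445 + 11166/6977 = 35690024/24035765 ≈ 1.4849)
M(O, Z) = 104 + Z*√(10 + O) (M(O, Z) = √(O + 10)*Z + 104 = √(10 + O)*Z + 104 = Z*√(10 + O) + 104 = 104 + Z*√(10 + O))
(-9558 + 20517)*(X + M(-47 - 19, -87)) = (-9558 + 20517)*(35690024/24035765 + (104 - 87*√(10 + (-47 - 19)))) = 10959*(35690024/24035765 + (104 - 87*√(10 - 66))) = 10959*(35690024/24035765 + (104 - 174*I*√14)) = 10959*(2535409584/24035765 - 174*I*√14) = 2137350279312/1848905 - 1906866*I*√14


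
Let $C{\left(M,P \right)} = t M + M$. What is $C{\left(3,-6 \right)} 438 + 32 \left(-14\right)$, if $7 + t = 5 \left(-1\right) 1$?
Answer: $-14902$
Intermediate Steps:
$t = -12$ ($t = -7 + 5 \left(-1\right) 1 = -7 - 5 = -12$)
$C{\left(M,P \right)} = - 11 M$ ($C{\left(M,P \right)} = - 12 M + M = - 11 M$)
$C{\left(3,-6 \right)} 438 + 32 \left(-14\right) = \left(-11\right) 3 \cdot 438 + 32 \left(-14\right) = \left(-33\right) 438 - 448 = -14454 - 448 = -14902$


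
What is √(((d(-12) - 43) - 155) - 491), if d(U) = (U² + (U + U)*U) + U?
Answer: I*√269 ≈ 16.401*I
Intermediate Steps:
d(U) = U + 3*U² (d(U) = (U² + (2*U)*U) + U = (U² + 2*U²) + U = 3*U² + U = U + 3*U²)
√(((d(-12) - 43) - 155) - 491) = √(((-12*(1 + 3*(-12)) - 43) - 155) - 491) = √(((-12*(1 - 36) - 43) - 155) - 491) = √(((-12*(-35) - 43) - 155) - 491) = √(((420 - 43) - 155) - 491) = √((377 - 155) - 491) = √(222 - 491) = √(-269) = I*√269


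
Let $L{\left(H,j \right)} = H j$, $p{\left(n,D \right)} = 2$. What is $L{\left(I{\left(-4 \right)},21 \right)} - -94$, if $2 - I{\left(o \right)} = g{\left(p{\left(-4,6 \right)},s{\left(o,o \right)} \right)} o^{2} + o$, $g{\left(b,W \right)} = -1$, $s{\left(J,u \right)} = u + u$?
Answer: $556$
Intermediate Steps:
$s{\left(J,u \right)} = 2 u$
$I{\left(o \right)} = 2 + o^{2} - o$ ($I{\left(o \right)} = 2 - \left(- o^{2} + o\right) = 2 - \left(o - o^{2}\right) = 2 + \left(o^{2} - o\right) = 2 + o^{2} - o$)
$L{\left(I{\left(-4 \right)},21 \right)} - -94 = \left(2 + \left(-4\right)^{2} - -4\right) 21 - -94 = \left(2 + 16 + 4\right) 21 + 94 = 22 \cdot 21 + 94 = 462 + 94 = 556$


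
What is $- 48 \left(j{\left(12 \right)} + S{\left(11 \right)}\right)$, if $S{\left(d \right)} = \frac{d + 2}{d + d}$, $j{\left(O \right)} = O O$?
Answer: $- \frac{76344}{11} \approx -6940.4$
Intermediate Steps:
$j{\left(O \right)} = O^{2}$
$S{\left(d \right)} = \frac{2 + d}{2 d}$
$- 48 \left(j{\left(12 \right)} + S{\left(11 \right)}\right) = - 48 \left(12^{2} + \frac{2 + 11}{2 \cdot 11}\right) = - 48 \left(144 + \frac{1}{2} \cdot \frac{1}{11} \cdot 13\right) = - 48 \left(144 + \frac{13}{22}\right) = \left(-48\right) \frac{3181}{22} = - \frac{76344}{11}$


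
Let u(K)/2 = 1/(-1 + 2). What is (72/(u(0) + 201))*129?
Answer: 9288/203 ≈ 45.754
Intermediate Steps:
u(K) = 2 (u(K) = 2/(-1 + 2) = 2/1 = 2*1 = 2)
(72/(u(0) + 201))*129 = (72/(2 + 201))*129 = (72/203)*129 = 9288/203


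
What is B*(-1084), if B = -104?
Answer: 112736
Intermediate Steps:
B*(-1084) = -104*(-1084) = 112736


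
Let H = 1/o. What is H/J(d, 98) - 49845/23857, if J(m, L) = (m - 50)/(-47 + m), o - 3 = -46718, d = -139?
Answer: -146697557159/70212224565 ≈ -2.0893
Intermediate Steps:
o = -46715 (o = 3 - 46718 = -46715)
H = -1/46715 (H = 1/(-46715) = -1/46715 ≈ -2.1406e-5)
J(m, L) = (-50 + m)/(-47 + m)
H/J(d, 98) - 49845/23857 = -(-47 - 139)/(-50 - 139)/46715 - 49845/23857 = -1/(46715*(-189/(-186))) - 49845*1/23857 = -1/(46715*((-1/186*(-189)))) - 49845/23857 = -1/(46715*63/62) - 49845/23857 = -1/46715*62/63 - 49845/23857 = -62/2943045 - 49845/23857 = -146697557159/70212224565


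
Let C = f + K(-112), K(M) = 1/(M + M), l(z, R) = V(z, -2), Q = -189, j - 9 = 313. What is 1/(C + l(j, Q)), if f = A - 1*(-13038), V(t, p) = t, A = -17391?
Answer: -224/902945 ≈ -0.00024808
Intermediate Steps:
j = 322 (j = 9 + 313 = 322)
l(z, R) = z
f = -4353 (f = -17391 - 1*(-13038) = -17391 + 13038 = -4353)
K(M) = 1/(2*M)
C = -975073/224 (C = -4353 + (1/2)/(-112) = -4353 + (1/2)*(-1/112) = -4353 - 1/224 = -975073/224 ≈ -4353.0)
1/(C + l(j, Q)) = 1/(-975073/224 + 322) = 1/(-902945/224) = -224/902945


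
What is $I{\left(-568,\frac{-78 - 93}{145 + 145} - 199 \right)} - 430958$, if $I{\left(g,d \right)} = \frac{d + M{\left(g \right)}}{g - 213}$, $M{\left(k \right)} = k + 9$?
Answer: $- \frac{97607457429}{226490} \approx -4.3096 \cdot 10^{5}$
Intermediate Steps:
$M{\left(k \right)} = 9 + k$
$I{\left(g,d \right)} = \frac{9 + d + g}{-213 + g}$ ($I{\left(g,d \right)} = \frac{d + \left(9 + g\right)}{g - 213} = \frac{9 + d + g}{-213 + g}$)
$I{\left(-568,\frac{-78 - 93}{145 + 145} - 199 \right)} - 430958 = \frac{9 - \left(199 - \frac{-78 - 93}{145 + 145}\right) - 568}{-213 - 568} - 430958 = \frac{9 - \left(199 + \frac{171}{290}\right) - 568}{-781} - 430958 = - \frac{9 - \frac{57881}{290} - 568}{781} - 430958 = \left(- \frac{1}{781}\right) \left(- \frac{219991}{290}\right) - 430958 = \frac{219991}{226490} - 430958 = - \frac{97607457429}{226490}$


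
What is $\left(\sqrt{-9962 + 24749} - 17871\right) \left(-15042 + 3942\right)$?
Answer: $198368100 - 33300 \sqrt{1643} \approx 1.9702 \cdot 10^{8}$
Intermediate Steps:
$\left(\sqrt{-9962 + 24749} - 17871\right) \left(-15042 + 3942\right) = \left(\sqrt{14787} - 17871\right) \left(-11100\right) = \left(3 \sqrt{1643} - 17871\right) \left(-11100\right) = \left(-17871 + 3 \sqrt{1643}\right) \left(-11100\right) = 198368100 - 33300 \sqrt{1643}$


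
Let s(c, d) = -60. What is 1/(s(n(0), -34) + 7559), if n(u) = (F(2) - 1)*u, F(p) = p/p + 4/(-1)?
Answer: 1/7499 ≈ 0.00013335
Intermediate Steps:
F(p) = -3 (F(p) = 1 + 4*(-1) = 1 - 4 = -3)
n(u) = -4*u (n(u) = (-3 - 1)*u = -4*u)
1/(s(n(0), -34) + 7559) = 1/(-60 + 7559) = 1/7499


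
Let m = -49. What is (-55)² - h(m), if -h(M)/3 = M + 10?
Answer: 2908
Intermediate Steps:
h(M) = -30 - 3*M (h(M) = -3*(M + 10) = -3*(10 + M) = -30 - 3*M)
(-55)² - h(m) = (-55)² - (-30 - 3*(-49)) = 3025 - (-30 + 147) = 3025 - 1*117 = 3025 - 117 = 2908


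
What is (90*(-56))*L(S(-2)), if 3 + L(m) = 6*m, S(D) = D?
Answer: 75600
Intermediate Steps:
L(m) = -3 + 6*m
(90*(-56))*L(S(-2)) = (90*(-56))*(-3 + 6*(-2)) = -5040*(-3 - 12) = -5040*(-15) = 75600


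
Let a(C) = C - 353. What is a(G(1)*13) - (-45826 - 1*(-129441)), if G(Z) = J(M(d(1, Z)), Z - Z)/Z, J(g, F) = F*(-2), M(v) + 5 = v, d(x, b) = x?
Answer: -83968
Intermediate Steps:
M(v) = -5 + v
J(g, F) = -2*F
G(Z) = 0 (G(Z) = (-2*(Z - Z))/Z = (-2*0)/Z = 0/Z = 0)
a(C) = -353 + C
a(G(1)*13) - (-45826 - 1*(-129441)) = (-353 + 0*13) - (-45826 - 1*(-129441)) = (-353 + 0) - (-45826 + 129441) = -353 - 1*83615 = -353 - 83615 = -83968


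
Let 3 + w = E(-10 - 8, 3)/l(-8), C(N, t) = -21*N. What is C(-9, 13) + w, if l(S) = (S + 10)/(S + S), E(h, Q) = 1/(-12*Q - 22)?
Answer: 5398/29 ≈ 186.14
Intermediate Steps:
E(h, Q) = 1/(-22 - 12*Q)
l(S) = (10 + S)/(2*S) (l(S) = (10 + S)/((2*S)) = (10 + S)*(1/(2*S)) = (10 + S)/(2*S))
w = -83/29 (w = -3 + (-1/(22 + 12*3))/(((½)*(10 - 8)/(-8))) = -3 + (-1/(22 + 36))/(((½)*(-⅛)*2)) = -3 + (-1/58)/(-⅛) = -3 - 1*1/58*(-8) = -3 - 1/58*(-8) = -3 + 4/29 = -83/29 ≈ -2.8621)
C(-9, 13) + w = -21*(-9) - 83/29 = 189 - 83/29 = 5398/29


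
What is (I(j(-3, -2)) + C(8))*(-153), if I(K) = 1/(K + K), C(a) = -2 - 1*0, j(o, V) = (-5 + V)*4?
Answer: 17289/56 ≈ 308.73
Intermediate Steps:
j(o, V) = -20 + 4*V
C(a) = -2 (C(a) = -2 + 0 = -2)
I(K) = 1/(2*K)
(I(j(-3, -2)) + C(8))*(-153) = (1/(2*(-20 + 4*(-2))) - 2)*(-153) = (1/(2*(-20 - 8)) - 2)*(-153) = ((1/2)/(-28) - 2)*(-153) = ((1/2)*(-1/28) - 2)*(-153) = (-1/56 - 2)*(-153) = -113/56*(-153) = 17289/56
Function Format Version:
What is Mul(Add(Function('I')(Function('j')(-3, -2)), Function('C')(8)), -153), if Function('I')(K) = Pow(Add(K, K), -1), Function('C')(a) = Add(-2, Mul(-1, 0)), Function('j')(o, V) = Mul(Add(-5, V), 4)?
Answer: Rational(17289, 56) ≈ 308.73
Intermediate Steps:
Function('j')(o, V) = Add(-20, Mul(4, V))
Function('C')(a) = -2 (Function('C')(a) = Add(-2, 0) = -2)
Function('I')(K) = Mul(Rational(1, 2), Pow(K, -1)) (Function('I')(K) = Pow(Mul(2, K), -1) = Mul(Rational(1, 2), Pow(K, -1)))
Mul(Add(Function('I')(Function('j')(-3, -2)), Function('C')(8)), -153) = Mul(Add(Mul(Rational(1, 2), Pow(Add(-20, Mul(4, -2)), -1)), -2), -153) = Mul(Add(Mul(Rational(1, 2), Pow(Add(-20, -8), -1)), -2), -153) = Mul(Add(Mul(Rational(1, 2), Pow(-28, -1)), -2), -153) = Mul(Add(Mul(Rational(1, 2), Rational(-1, 28)), -2), -153) = Mul(Add(Rational(-1, 56), -2), -153) = Mul(Rational(-113, 56), -153) = Rational(17289, 56)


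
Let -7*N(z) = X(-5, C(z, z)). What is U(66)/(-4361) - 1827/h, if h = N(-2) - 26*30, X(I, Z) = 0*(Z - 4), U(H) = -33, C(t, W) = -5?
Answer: 2664429/1133860 ≈ 2.3499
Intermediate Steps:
X(I, Z) = 0 (X(I, Z) = 0*(-4 + Z) = 0)
N(z) = 0 (N(z) = -⅐*0 = 0)
h = -780 (h = 0 - 26*30 = 0 - 780 = -780)
U(66)/(-4361) - 1827/h = -33/(-4361) - 1827/(-780) = -33*(-1/4361) - 1827*(-1/780) = 33/4361 + 609/260 = 2664429/1133860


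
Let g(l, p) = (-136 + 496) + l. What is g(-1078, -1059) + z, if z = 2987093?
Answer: 2986375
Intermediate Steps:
g(l, p) = 360 + l
g(-1078, -1059) + z = (360 - 1078) + 2987093 = -718 + 2987093 = 2986375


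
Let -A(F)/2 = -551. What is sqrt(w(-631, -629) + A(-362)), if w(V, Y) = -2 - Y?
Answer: sqrt(1729) ≈ 41.581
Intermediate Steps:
A(F) = 1102 (A(F) = -2*(-551) = 1102)
sqrt(w(-631, -629) + A(-362)) = sqrt((-2 - 1*(-629)) + 1102) = sqrt((-2 + 629) + 1102) = sqrt(627 + 1102) = sqrt(1729)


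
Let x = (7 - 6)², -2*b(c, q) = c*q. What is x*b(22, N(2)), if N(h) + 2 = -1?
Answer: 33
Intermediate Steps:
N(h) = -3 (N(h) = -2 - 1 = -3)
b(c, q) = -c*q/2
x = 1 (x = 1² = 1)
x*b(22, N(2)) = 1*(-½*22*(-3)) = 1*33 = 33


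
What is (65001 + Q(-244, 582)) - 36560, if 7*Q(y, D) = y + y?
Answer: 198599/7 ≈ 28371.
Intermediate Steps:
Q(y, D) = 2*y/7 (Q(y, D) = (y + y)/7 = (2*y)/7 = 2*y/7)
(65001 + Q(-244, 582)) - 36560 = (65001 + (2/7)*(-244)) - 36560 = (65001 - 488/7) - 36560 = 454519/7 - 36560 = 198599/7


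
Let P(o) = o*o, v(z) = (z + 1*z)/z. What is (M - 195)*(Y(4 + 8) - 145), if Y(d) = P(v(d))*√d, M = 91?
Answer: 15080 - 832*√3 ≈ 13639.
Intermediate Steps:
v(z) = 2 (v(z) = (z + z)/z = (2*z)/z = 2)
P(o) = o²
Y(d) = 4*√d (Y(d) = 2²*√d = 4*√d)
(M - 195)*(Y(4 + 8) - 145) = (91 - 195)*(4*√(4 + 8) - 145) = -104*(4*√12 - 145) = -104*(4*(2*√3) - 145) = -104*(8*√3 - 145) = -104*(-145 + 8*√3) = 15080 - 832*√3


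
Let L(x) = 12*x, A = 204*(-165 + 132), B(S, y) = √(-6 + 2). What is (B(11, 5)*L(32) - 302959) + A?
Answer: -309691 + 768*I ≈ -3.0969e+5 + 768.0*I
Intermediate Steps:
B(S, y) = 2*I (B(S, y) = √(-4) = 2*I)
A = -6732 (A = 204*(-33) = -6732)
(B(11, 5)*L(32) - 302959) + A = ((2*I)*(12*32) - 302959) - 6732 = ((2*I)*384 - 302959) - 6732 = (768*I - 302959) - 6732 = (-302959 + 768*I) - 6732 = -309691 + 768*I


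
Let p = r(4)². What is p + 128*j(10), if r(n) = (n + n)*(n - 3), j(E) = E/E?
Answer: 192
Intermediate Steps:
j(E) = 1
r(n) = 2*n*(-3 + n) (r(n) = (2*n)*(-3 + n) = 2*n*(-3 + n))
p = 64 (p = (2*4*(-3 + 4))² = (2*4*1)² = 8² = 64)
p + 128*j(10) = 64 + 128*1 = 64 + 128 = 192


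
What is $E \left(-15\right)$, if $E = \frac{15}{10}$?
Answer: $- \frac{45}{2} \approx -22.5$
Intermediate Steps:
$E = \frac{3}{2}$ ($E = 15 \cdot \frac{1}{10} = \frac{3}{2} \approx 1.5$)
$E \left(-15\right) = \frac{3}{2} \left(-15\right) = - \frac{45}{2}$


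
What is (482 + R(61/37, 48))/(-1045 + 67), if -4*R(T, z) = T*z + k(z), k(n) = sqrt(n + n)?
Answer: -8551/18093 + sqrt(6)/978 ≈ -0.47011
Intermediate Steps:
k(n) = sqrt(2)*sqrt(n) (k(n) = sqrt(2*n) = sqrt(2)*sqrt(n))
R(T, z) = -T*z/4 - sqrt(2)*sqrt(z)/4 (R(T, z) = -(T*z + sqrt(2)*sqrt(z))/4 = -T*z/4 - sqrt(2)*sqrt(z)/4)
(482 + R(61/37, 48))/(-1045 + 67) = (482 + (-1/4*61/37*48 - sqrt(2)*sqrt(48)/4))/(-1045 + 67) = (482 + (-1/4*61*(1/37)*48 - sqrt(2)*4*sqrt(3)/4))/(-978) = (482 + (-1/4*61/37*48 - sqrt(6)))*(-1/978) = (482 + (-732/37 - sqrt(6)))*(-1/978) = (17102/37 - sqrt(6))*(-1/978) = -8551/18093 + sqrt(6)/978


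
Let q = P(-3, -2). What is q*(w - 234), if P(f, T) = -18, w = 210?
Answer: 432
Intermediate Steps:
q = -18
q*(w - 234) = -18*(210 - 234) = -18*(-24) = 432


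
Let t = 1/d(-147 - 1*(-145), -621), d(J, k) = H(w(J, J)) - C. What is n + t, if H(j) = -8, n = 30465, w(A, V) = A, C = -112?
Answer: 3168361/104 ≈ 30465.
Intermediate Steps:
d(J, k) = 104 (d(J, k) = -8 - 1*(-112) = -8 + 112 = 104)
t = 1/104 ≈ 0.0096154
n + t = 30465 + 1/104 = 3168361/104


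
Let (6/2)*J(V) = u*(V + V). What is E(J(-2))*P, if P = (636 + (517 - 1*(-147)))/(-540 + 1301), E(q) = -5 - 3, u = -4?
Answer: -10400/761 ≈ -13.666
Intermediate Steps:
J(V) = -8*V/3 (J(V) = (-4*(V + V))/3 = (-8*V)/3 = -8*V/3)
E(q) = -8
P = 1300/761 (P = (636 + (517 + 147))/761 = (636 + 664)*(1/761) = 1300*(1/761) = 1300/761 ≈ 1.7083)
E(J(-2))*P = -8*1300/761 = -10400/761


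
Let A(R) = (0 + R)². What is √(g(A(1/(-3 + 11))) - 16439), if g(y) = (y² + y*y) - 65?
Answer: I*√67600382/64 ≈ 128.47*I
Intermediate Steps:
A(R) = R²
g(y) = -65 + 2*y² (g(y) = (y² + y²) - 65 = 2*y² - 65 = -65 + 2*y²)
√(g(A(1/(-3 + 11))) - 16439) = √((-65 + 2*((1/(-3 + 11))²)²) - 16439) = √((-65 + 2*((1/8)²)²) - 16439) = √((-65 + 2*((⅛)²)²) - 16439) = √((-65 + 2*(1/64)²) - 16439) = √((-65 + 2*(1/4096)) - 16439) = √((-65 + 1/2048) - 16439) = √(-133119/2048 - 16439) = √(-33800191/2048) = I*√67600382/64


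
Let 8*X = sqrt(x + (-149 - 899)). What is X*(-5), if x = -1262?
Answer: -5*I*sqrt(2310)/8 ≈ -30.039*I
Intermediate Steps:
X = I*sqrt(2310)/8 (X = sqrt(-1262 + (-149 - 899))/8 = sqrt(-1262 - 1048)/8 = sqrt(-2310)/8 = (I*sqrt(2310))/8 = I*sqrt(2310)/8 ≈ 6.0078*I)
X*(-5) = (I*sqrt(2310)/8)*(-5) = -5*I*sqrt(2310)/8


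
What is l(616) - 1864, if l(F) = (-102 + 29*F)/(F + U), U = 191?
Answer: -1486486/807 ≈ -1842.0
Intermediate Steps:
l(F) = (-102 + 29*F)/(191 + F) (l(F) = (-102 + 29*F)/(F + 191) = (-102 + 29*F)/(191 + F))
l(616) - 1864 = (-102 + 29*616)/(191 + 616) - 1864 = (-102 + 17864)/807 - 1864 = (1/807)*17762 - 1864 = 17762/807 - 1864 = -1486486/807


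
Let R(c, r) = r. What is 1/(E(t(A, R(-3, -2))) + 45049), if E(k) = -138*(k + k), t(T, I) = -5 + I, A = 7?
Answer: 1/46981 ≈ 2.1285e-5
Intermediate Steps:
E(k) = -276*k
1/(E(t(A, R(-3, -2))) + 45049) = 1/(-276*(-5 - 2) + 45049) = 1/(-276*(-7) + 45049) = 1/(1932 + 45049) = 1/46981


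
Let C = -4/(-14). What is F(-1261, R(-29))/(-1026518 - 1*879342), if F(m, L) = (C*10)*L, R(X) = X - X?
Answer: 0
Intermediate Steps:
R(X) = 0
C = 2/7 (C = -4*(-1/14) = 2/7 ≈ 0.28571)
F(m, L) = 20*L/7 (F(m, L) = ((2/7)*10)*L = 20*L/7)
F(-1261, R(-29))/(-1026518 - 1*879342) = ((20/7)*0)/(-1026518 - 1*879342) = 0/(-1026518 - 879342) = 0/(-1905860) = 0*(-1/1905860) = 0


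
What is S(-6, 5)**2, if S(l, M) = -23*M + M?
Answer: 12100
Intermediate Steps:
S(l, M) = -22*M
S(-6, 5)**2 = (-22*5)**2 = (-110)**2 = 12100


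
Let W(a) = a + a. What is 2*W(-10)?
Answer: -40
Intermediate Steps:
W(a) = 2*a
2*W(-10) = 2*(2*(-10)) = 2*(-20) = -40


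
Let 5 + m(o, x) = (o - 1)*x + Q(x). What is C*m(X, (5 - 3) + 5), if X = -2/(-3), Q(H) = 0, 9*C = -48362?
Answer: 1063964/27 ≈ 39406.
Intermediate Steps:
C = -48362/9 (C = (⅑)*(-48362) = -48362/9 ≈ -5373.6)
X = ⅔ (X = -2*(-⅓) = ⅔ ≈ 0.66667)
m(o, x) = -5 + x*(-1 + o) (m(o, x) = -5 + ((o - 1)*x + 0) = -5 + ((-1 + o)*x + 0) = -5 + (x*(-1 + o) + 0) = -5 + x*(-1 + o))
C*m(X, (5 - 3) + 5) = -48362*(-5 - ((5 - 3) + 5) + 2*((5 - 3) + 5)/3)/9 = -48362*(-5 - (2 + 5) + 2*(2 + 5)/3)/9 = -48362*(-5 - 1*7 + (⅔)*7)/9 = -48362*(-5 - 7 + 14/3)/9 = -48362/9*(-22/3) = 1063964/27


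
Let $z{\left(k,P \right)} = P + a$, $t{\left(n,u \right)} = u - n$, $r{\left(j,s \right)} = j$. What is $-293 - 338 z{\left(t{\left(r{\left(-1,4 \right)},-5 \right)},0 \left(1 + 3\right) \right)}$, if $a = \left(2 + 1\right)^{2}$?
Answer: $-3335$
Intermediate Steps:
$a = 9$ ($a = 3^{2} = 9$)
$z{\left(k,P \right)} = 9 + P$ ($z{\left(k,P \right)} = P + 9 = 9 + P$)
$-293 - 338 z{\left(t{\left(r{\left(-1,4 \right)},-5 \right)},0 \left(1 + 3\right) \right)} = -293 - 338 \left(9 + 0 \left(1 + 3\right)\right) = -293 - 338 \left(9 + 0 \cdot 4\right) = -293 - 338 \left(9 + 0\right) = -293 - 3042 = -3335$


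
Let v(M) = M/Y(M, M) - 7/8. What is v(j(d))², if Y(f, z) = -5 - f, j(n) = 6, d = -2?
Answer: 15625/7744 ≈ 2.0177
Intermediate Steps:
v(M) = -7/8 + M/(-5 - M) (v(M) = M/(-5 - M) - 7/8 = -7/8 + M/(-5 - M))
v(j(d))² = (5*(-7 - 3*6)/(8*(5 + 6)))² = ((5/8)*(-7 - 18)/11)² = ((5/8)*(1/11)*(-25))² = (-125/88)² = 15625/7744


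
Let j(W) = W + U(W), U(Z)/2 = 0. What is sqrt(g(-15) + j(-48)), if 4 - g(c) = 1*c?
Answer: I*sqrt(29) ≈ 5.3852*I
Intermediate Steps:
U(Z) = 0 (U(Z) = 2*0 = 0)
j(W) = W (j(W) = W + 0 = W)
g(c) = 4 - c
sqrt(g(-15) + j(-48)) = sqrt((4 - 1*(-15)) - 48) = sqrt((4 + 15) - 48) = sqrt(19 - 48) = sqrt(-29) = I*sqrt(29)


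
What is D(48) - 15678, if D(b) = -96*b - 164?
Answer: -20450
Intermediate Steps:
D(b) = -164 - 96*b
D(48) - 15678 = (-164 - 96*48) - 15678 = (-164 - 4608) - 15678 = -4772 - 15678 = -20450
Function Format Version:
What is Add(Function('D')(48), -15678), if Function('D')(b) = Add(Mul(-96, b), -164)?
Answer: -20450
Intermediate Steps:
Function('D')(b) = Add(-164, Mul(-96, b))
Add(Function('D')(48), -15678) = Add(Add(-164, Mul(-96, 48)), -15678) = Add(Add(-164, -4608), -15678) = Add(-4772, -15678) = -20450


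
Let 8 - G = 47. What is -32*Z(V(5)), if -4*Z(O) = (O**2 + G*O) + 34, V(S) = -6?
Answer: 2432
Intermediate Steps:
G = -39 (G = 8 - 1*47 = 8 - 47 = -39)
Z(O) = -17/2 - O**2/4 + 39*O/4 (Z(O) = -((O**2 - 39*O) + 34)/4 = -(34 + O**2 - 39*O)/4 = -17/2 - O**2/4 + 39*O/4)
-32*Z(V(5)) = -32*(-17/2 - 1/4*(-6)**2 + (39/4)*(-6)) = -32*(-17/2 - 1/4*36 - 117/2) = -32*(-17/2 - 9 - 117/2) = -32*(-76) = 2432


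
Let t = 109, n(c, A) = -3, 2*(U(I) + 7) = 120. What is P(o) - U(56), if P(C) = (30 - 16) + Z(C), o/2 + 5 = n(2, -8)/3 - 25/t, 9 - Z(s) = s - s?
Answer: -30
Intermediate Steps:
U(I) = 53 (U(I) = -7 + (½)*120 = -7 + 60 = 53)
Z(s) = 9 (Z(s) = 9 - (s - s) = 9 - 1*0 = 9 + 0 = 9)
o = -1358/109 (o = -10 + 2*(-3/3 - 25/109) = -10 + 2*(-3*⅓ - 25*1/109) = -10 + 2*(-1 - 25/109) = -10 + 2*(-134/109) = -10 - 268/109 = -1358/109 ≈ -12.459)
P(C) = 23 (P(C) = (30 - 16) + 9 = 14 + 9 = 23)
P(o) - U(56) = 23 - 1*53 = 23 - 53 = -30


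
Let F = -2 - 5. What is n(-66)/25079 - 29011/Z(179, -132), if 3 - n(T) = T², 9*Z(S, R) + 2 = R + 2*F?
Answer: 6547457577/3711692 ≈ 1764.0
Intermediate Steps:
F = -7
Z(S, R) = -16/9 + R/9 (Z(S, R) = -2/9 + (R + 2*(-7))/9 = -2/9 + (R - 14)/9 = -2/9 + (-14 + R)/9 = -2/9 + (-14/9 + R/9) = -16/9 + R/9)
n(T) = 3 - T²
n(-66)/25079 - 29011/Z(179, -132) = (3 - 1*(-66)²)/25079 - 29011/(-16/9 + (⅑)*(-132)) = (3 - 1*4356)*(1/25079) - 29011/(-16/9 - 44/3) = (3 - 4356)*(1/25079) - 29011/(-148/9) = -4353*1/25079 - 29011*(-9/148) = -4353/25079 + 261099/148 = 6547457577/3711692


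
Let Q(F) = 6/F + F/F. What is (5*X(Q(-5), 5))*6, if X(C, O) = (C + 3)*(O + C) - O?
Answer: 1266/5 ≈ 253.20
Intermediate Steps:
Q(F) = 1 + 6/F (Q(F) = 6/F + 1 = 1 + 6/F)
X(C, O) = -O + (3 + C)*(C + O) (X(C, O) = (3 + C)*(C + O) - O = -O + (3 + C)*(C + O))
(5*X(Q(-5), 5))*6 = (5*(((6 - 5)/(-5))² + 2*5 + 3*((6 - 5)/(-5)) + ((6 - 5)/(-5))*5))*6 = (5*((-⅕*1)² + 10 + 3*(-⅕*1) - ⅕*1*5))*6 = (5*((-⅕)² + 10 + 3*(-⅕) - ⅕*5))*6 = (5*(1/25 + 10 - ⅗ - 1))*6 = (5*(211/25))*6 = (211/5)*6 = 1266/5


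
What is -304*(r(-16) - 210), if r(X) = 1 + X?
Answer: 68400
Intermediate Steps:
-304*(r(-16) - 210) = -304*((1 - 16) - 210) = -304*(-15 - 210) = -304*(-225) = 68400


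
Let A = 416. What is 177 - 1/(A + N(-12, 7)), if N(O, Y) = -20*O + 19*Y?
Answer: 139652/789 ≈ 177.00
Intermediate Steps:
177 - 1/(A + N(-12, 7)) = 177 - 1/(416 + (-20*(-12) + 19*7)) = 177 - 1/(416 + (240 + 133)) = 177 - 1/(416 + 373) = 177 - 1/789 = 139652/789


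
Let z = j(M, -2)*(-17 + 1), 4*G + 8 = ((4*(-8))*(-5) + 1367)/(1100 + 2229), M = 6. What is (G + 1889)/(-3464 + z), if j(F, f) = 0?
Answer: -25128819/46126624 ≈ -0.54478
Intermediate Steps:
G = -25105/13316 (G = -2 + (((4*(-8))*(-5) + 1367)/(1100 + 2229))/4 = -2 + ((-32*(-5) + 1367)/3329)/4 = -2 + ((160 + 1367)*(1/3329))/4 = -2 + (1527*(1/3329))/4 = -2 + (1/4)*(1527/3329) = -2 + 1527/13316 = -25105/13316 ≈ -1.8853)
z = 0 (z = 0*(-17 + 1) = 0*(-16) = 0)
(G + 1889)/(-3464 + z) = (-25105/13316 + 1889)/(-3464 + 0) = (25128819/13316)/(-3464) = (25128819/13316)*(-1/3464) = -25128819/46126624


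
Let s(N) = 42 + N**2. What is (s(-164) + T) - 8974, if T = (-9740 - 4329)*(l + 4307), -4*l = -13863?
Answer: -437347423/4 ≈ -1.0934e+8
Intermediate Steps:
l = 13863/4 (l = -1/4*(-13863) = 13863/4 ≈ 3465.8)
T = -437419279/4 (T = (-9740 - 4329)*(13863/4 + 4307) = -14069*31091/4 = -437419279/4 ≈ -1.0935e+8)
(s(-164) + T) - 8974 = ((42 + (-164)**2) - 437419279/4) - 8974 = ((42 + 26896) - 437419279/4) - 8974 = (26938 - 437419279/4) - 8974 = -437311527/4 - 8974 = -437347423/4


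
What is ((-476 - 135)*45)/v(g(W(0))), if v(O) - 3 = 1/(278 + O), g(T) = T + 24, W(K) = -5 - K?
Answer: -8166015/892 ≈ -9154.7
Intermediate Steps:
g(T) = 24 + T
v(O) = 3 + 1/(278 + O)
((-476 - 135)*45)/v(g(W(0))) = ((-476 - 135)*45)/(((835 + 3*(24 + (-5 - 1*0)))/(278 + (24 + (-5 - 1*0))))) = (-611*45)/(((835 + 3*(24 + (-5 + 0)))/(278 + (24 + (-5 + 0))))) = -27495*(278 + (24 - 5))/(835 + 3*(24 - 5)) = -27495*(278 + 19)/(835 + 3*19) = -27495*297/(835 + 57) = -27495/((1/297)*892) = -27495/892/297 = -27495*297/892 = -8166015/892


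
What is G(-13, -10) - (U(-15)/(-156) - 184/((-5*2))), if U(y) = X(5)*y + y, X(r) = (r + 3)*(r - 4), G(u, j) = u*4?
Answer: -18529/260 ≈ -71.265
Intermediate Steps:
G(u, j) = 4*u
X(r) = (-4 + r)*(3 + r) (X(r) = (3 + r)*(-4 + r) = (-4 + r)*(3 + r))
U(y) = 9*y (U(y) = (-12 + 5² - 1*5)*y + y = (-12 + 25 - 5)*y + y = 8*y + y = 9*y)
G(-13, -10) - (U(-15)/(-156) - 184/((-5*2))) = 4*(-13) - ((9*(-15))/(-156) - 184/((-5*2))) = -52 - (-135*(-1/156) - 184/(-10)) = -52 - (45/52 - 184*(-⅒)) = -52 - (45/52 + 92/5) = -52 - 1*5009/260 = -52 - 5009/260 = -18529/260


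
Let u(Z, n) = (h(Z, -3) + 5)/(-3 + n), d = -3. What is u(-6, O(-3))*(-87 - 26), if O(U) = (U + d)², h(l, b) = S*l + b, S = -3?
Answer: -2260/33 ≈ -68.485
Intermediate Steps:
h(l, b) = b - 3*l (h(l, b) = -3*l + b = b - 3*l)
O(U) = (-3 + U)² (O(U) = (U - 3)² = (-3 + U)²)
u(Z, n) = (2 - 3*Z)/(-3 + n) (u(Z, n) = ((-3 - 3*Z) + 5)/(-3 + n) = (2 - 3*Z)/(-3 + n))
u(-6, O(-3))*(-87 - 26) = ((2 - 3*(-6))/(-3 + (-3 - 3)²))*(-87 - 26) = ((2 + 18)/(-3 + (-6)²))*(-113) = (20/(-3 + 36))*(-113) = (20/33)*(-113) = -2260/33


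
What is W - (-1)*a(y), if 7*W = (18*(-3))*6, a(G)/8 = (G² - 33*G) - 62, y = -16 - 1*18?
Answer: 123772/7 ≈ 17682.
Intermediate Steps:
y = -34 (y = -16 - 18 = -34)
a(G) = -496 - 264*G + 8*G² (a(G) = 8*((G² - 33*G) - 62) = 8*(-62 + G² - 33*G) = -496 - 264*G + 8*G²)
W = -324/7 (W = ((18*(-3))*6)/7 = (-54*6)/7 = (⅐)*(-324) = -324/7 ≈ -46.286)
W - (-1)*a(y) = -324/7 - (-1)*(-496 - 264*(-34) + 8*(-34)²) = -324/7 - (-1)*(-496 + 8976 + 8*1156) = -324/7 - (-1)*(-496 + 8976 + 9248) = -324/7 - (-1)*17728 = -324/7 - 1*(-17728) = -324/7 + 17728 = 123772/7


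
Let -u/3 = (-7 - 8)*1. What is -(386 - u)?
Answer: -341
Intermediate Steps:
u = 45 (u = -3*(-7 - 8) = -(-45) = -3*(-15) = 45)
-(386 - u) = -(386 - 1*45) = -(386 - 45) = -1*341 = -341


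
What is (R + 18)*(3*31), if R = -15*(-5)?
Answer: 8649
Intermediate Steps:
R = 75
(R + 18)*(3*31) = (75 + 18)*(3*31) = 93*93 = 8649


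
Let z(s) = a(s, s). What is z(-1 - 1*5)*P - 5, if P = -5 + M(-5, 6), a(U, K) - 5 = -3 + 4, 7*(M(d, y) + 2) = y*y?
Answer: -113/7 ≈ -16.143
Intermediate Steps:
M(d, y) = -2 + y²/7 (M(d, y) = -2 + (y*y)/7 = -2 + y²/7)
a(U, K) = 6 (a(U, K) = 5 + (-3 + 4) = 5 + 1 = 6)
z(s) = 6
P = -13/7 (P = -5 + (-2 + (⅐)*6²) = -5 + (-2 + (⅐)*36) = -5 + (-2 + 36/7) = -5 + 22/7 = -13/7 ≈ -1.8571)
z(-1 - 1*5)*P - 5 = 6*(-13/7) - 5 = -78/7 - 5 = -113/7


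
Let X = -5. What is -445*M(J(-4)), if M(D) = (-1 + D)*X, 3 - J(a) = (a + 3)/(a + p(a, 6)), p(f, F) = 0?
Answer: 15575/4 ≈ 3893.8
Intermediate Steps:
J(a) = 3 - (3 + a)/a (J(a) = 3 - (a + 3)/(a + 0) = 3 - (3 + a)/a)
M(D) = 5 - 5*D (M(D) = (-1 + D)*(-5) = 5 - 5*D)
-445*M(J(-4)) = -445*(5 - 5*(2 - 3/(-4))) = -445*(5 - 5*(2 - 3*(-¼))) = -445*(5 - 5*(2 + ¾)) = -445*(5 - 5*11/4) = -445*(5 - 55/4) = -445*(-35/4) = 15575/4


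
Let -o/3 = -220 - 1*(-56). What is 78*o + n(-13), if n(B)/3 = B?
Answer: 38337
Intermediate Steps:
n(B) = 3*B
o = 492 (o = -3*(-220 - 1*(-56)) = -3*(-220 + 56) = -3*(-164) = 492)
78*o + n(-13) = 78*492 + 3*(-13) = 38376 - 39 = 38337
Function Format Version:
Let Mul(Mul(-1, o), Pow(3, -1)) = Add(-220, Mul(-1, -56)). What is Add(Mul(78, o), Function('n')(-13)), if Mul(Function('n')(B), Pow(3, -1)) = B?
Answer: 38337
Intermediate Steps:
Function('n')(B) = Mul(3, B)
o = 492 (o = Mul(-3, Add(-220, Mul(-1, -56))) = Mul(-3, Add(-220, 56)) = Mul(-3, -164) = 492)
Add(Mul(78, o), Function('n')(-13)) = Add(Mul(78, 492), Mul(3, -13)) = Add(38376, -39) = 38337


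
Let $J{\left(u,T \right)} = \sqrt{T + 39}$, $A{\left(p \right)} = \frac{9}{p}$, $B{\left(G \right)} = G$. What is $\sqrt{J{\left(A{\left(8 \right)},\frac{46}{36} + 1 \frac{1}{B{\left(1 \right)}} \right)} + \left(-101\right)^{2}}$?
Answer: $\frac{\sqrt{367236 + 6 \sqrt{1486}}}{6} \approx 101.03$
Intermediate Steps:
$J{\left(u,T \right)} = \sqrt{39 + T}$
$\sqrt{J{\left(A{\left(8 \right)},\frac{46}{36} + 1 \frac{1}{B{\left(1 \right)}} \right)} + \left(-101\right)^{2}} = \sqrt{\sqrt{39 + \left(\frac{46}{36} + 1 \cdot 1^{-1}\right)} + \left(-101\right)^{2}} = \sqrt{\sqrt{39 + \left(46 \cdot \frac{1}{36} + 1 \cdot 1\right)} + 10201} = \sqrt{\sqrt{39 + \left(\frac{23}{18} + 1\right)} + 10201} = \sqrt{\sqrt{39 + \frac{41}{18}} + 10201} = \sqrt{\sqrt{\frac{743}{18}} + 10201} = \sqrt{\frac{\sqrt{1486}}{6} + 10201} = \sqrt{10201 + \frac{\sqrt{1486}}{6}}$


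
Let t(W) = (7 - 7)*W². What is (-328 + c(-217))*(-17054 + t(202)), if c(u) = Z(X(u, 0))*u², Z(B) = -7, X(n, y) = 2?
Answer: 5626984354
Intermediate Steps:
t(W) = 0 (t(W) = 0*W² = 0)
c(u) = -7*u²
(-328 + c(-217))*(-17054 + t(202)) = (-328 - 7*(-217)²)*(-17054 + 0) = (-328 - 7*47089)*(-17054) = (-328 - 329623)*(-17054) = -329951*(-17054) = 5626984354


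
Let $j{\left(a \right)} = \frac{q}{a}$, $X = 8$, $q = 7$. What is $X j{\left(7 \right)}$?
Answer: $8$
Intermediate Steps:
$j{\left(a \right)} = \frac{7}{a}$
$X j{\left(7 \right)} = 8 \cdot \frac{7}{7} = 8 \cdot 7 \cdot \frac{1}{7} = 8 \cdot 1 = 8$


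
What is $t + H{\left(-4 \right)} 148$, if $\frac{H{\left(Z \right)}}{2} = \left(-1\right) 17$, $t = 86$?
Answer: $-4946$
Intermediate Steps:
$H{\left(Z \right)} = -34$ ($H{\left(Z \right)} = 2 \left(\left(-1\right) 17\right) = 2 \left(-17\right) = -34$)
$t + H{\left(-4 \right)} 148 = 86 - 5032 = -4946$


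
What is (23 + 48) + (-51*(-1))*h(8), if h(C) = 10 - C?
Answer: 173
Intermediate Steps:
(23 + 48) + (-51*(-1))*h(8) = (23 + 48) + (-51*(-1))*(10 - 1*8) = 71 + 51*(10 - 8) = 71 + 51*2 = 71 + 102 = 173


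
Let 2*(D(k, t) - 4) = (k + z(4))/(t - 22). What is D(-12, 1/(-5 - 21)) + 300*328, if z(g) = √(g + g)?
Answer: 18795216/191 - 26*√2/573 ≈ 98404.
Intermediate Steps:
z(g) = √2*√g (z(g) = √(2*g) = √2*√g)
D(k, t) = 4 + (k + 2*√2)/(2*(-22 + t)) (D(k, t) = 4 + ((k + √2*√4)/(t - 22))/2 = 4 + ((k + √2*2)/(-22 + t))/2 = 4 + ((k + 2*√2)/(-22 + t))/2 = 4 + (k + 2*√2)/(2*(-22 + t)))
D(-12, 1/(-5 - 21)) + 300*328 = (-88 + √2 + (½)*(-12) + 4/(-5 - 21))/(-22 + 1/(-5 - 21)) + 300*328 = (-88 + √2 - 6 + 4/(-26))/(-22 + 1/(-26)) + 98400 = (-88 + √2 - 6 + 4*(-1/26))/(-22 - 1/26) + 98400 = (-88 + √2 - 6 - 2/13)/(-573/26) + 98400 = -26*(-1224/13 + √2)/573 + 98400 = (816/191 - 26*√2/573) + 98400 = 18795216/191 - 26*√2/573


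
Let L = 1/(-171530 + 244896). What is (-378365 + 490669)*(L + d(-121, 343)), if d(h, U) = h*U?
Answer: -170977735614744/36683 ≈ -4.6610e+9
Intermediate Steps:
L = 1/73366 ≈ 1.3630e-5
d(h, U) = U*h
(-378365 + 490669)*(L + d(-121, 343)) = (-378365 + 490669)*(1/73366 + 343*(-121)) = 112304*(1/73366 - 41503) = 112304*(-3044909097/73366) = -170977735614744/36683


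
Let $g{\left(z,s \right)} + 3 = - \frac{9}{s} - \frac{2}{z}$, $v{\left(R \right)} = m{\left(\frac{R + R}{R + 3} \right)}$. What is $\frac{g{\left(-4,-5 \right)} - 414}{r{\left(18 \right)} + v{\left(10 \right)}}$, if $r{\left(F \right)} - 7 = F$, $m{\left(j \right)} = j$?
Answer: $- \frac{53911}{3450} \approx -15.626$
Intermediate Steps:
$r{\left(F \right)} = 7 + F$
$v{\left(R \right)} = \frac{2 R}{3 + R}$ ($v{\left(R \right)} = \frac{R + R}{R + 3} = \frac{2 R}{3 + R}$)
$g{\left(z,s \right)} = -3 - \frac{9}{s} - \frac{2}{z}$ ($g{\left(z,s \right)} = -3 - \left(\frac{2}{z} + \frac{9}{s}\right) = -3 - \frac{9}{s} - \frac{2}{z}$)
$\frac{g{\left(-4,-5 \right)} - 414}{r{\left(18 \right)} + v{\left(10 \right)}} = \frac{\left(-3 - \frac{9}{-5} - \frac{2}{-4}\right) - 414}{\left(7 + 18\right) + 2 \cdot 10 \frac{1}{3 + 10}} = \frac{\left(-3 - - \frac{9}{5} - - \frac{1}{2}\right) - 414}{25 + 2 \cdot 10 \cdot \frac{1}{13}} = \frac{\left(-3 + \frac{9}{5} + \frac{1}{2}\right) - 414}{25 + 2 \cdot 10 \cdot \frac{1}{13}} = \frac{- \frac{7}{10} - 414}{25 + \frac{20}{13}} = - \frac{4147}{10 \cdot \frac{345}{13}} = \left(- \frac{4147}{10}\right) \frac{13}{345} = - \frac{53911}{3450}$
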